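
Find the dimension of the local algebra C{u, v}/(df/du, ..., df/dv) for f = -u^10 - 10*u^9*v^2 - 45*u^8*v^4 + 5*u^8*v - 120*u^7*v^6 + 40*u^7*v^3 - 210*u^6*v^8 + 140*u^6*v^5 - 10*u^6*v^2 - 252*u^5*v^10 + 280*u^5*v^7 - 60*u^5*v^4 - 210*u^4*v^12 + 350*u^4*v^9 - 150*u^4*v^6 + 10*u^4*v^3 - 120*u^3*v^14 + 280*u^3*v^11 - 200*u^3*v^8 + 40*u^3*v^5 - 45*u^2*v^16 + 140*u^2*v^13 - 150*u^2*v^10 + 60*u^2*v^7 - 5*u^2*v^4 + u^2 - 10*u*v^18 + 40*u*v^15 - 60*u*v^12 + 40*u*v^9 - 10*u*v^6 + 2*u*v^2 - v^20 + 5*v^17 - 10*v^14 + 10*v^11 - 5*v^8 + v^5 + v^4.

4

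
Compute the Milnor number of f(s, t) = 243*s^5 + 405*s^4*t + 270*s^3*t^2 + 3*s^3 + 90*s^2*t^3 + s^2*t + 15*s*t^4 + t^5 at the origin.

6

The Hessian of f at 0 has rank 0. Corank 2; j^3 = s^2*(3*s + t) has shape L^2 M (L != M), so D-series; mu = 6 gives D_6.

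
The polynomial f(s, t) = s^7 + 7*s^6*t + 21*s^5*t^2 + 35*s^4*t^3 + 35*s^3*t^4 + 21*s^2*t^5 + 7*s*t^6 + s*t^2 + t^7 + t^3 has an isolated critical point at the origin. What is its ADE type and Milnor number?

Type D_{8}, Milnor number mu = 8.

The Hessian of f at 0 is [[0, 0], [0, 0]] with rank 0, so corank 2. A Groebner basis of the Jacobian ideal J(f) in C{s,t} is {s^6 + t^2/7, t^3, s*t + t^2}; counting standard monomials gives mu = 8. Corank 2; j^3 = t^2*(s + t) has shape L^2 M (L != M), so D-series; mu = 8 gives D_8.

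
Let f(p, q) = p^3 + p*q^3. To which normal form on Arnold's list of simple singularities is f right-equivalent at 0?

E7

The Hessian of f at 0 has rank 0. Corank 2; j^3 = p^3 is a perfect cube, so E-series; the 4-jet and mu = 7 give E_7.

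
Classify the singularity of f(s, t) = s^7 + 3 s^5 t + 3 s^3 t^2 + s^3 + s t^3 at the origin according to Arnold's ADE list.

The Hessian of f at 0 is [[0, 0], [0, 0]] with rank 0, so corank 2. A Groebner basis of the Jacobian ideal J(f) in C{s,t} is {s^3, s*t^2, 3*s^2 + t^3}; counting standard monomials gives mu = 7. Corank 2; j^3 = s^3 is a perfect cube, so E-series; the 4-jet and mu = 7 give E_7.

E_{7}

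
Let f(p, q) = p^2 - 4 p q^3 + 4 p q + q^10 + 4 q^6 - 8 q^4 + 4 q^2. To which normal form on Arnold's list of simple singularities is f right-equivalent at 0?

A_{9}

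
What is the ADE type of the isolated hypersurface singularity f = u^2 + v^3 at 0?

A2

The Hessian of f at 0 has rank 1. Corank 1: A-series; mu = 2 gives A_2.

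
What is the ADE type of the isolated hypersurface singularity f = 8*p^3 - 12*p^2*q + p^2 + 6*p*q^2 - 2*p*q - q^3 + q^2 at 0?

A_2

The Hessian of f at 0 has rank 1. Corank 1: A-series; mu = 2 gives A_2.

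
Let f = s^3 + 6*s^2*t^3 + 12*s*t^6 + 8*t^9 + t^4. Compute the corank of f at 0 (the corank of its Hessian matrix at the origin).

2

The Hessian at 0 is [[0, 0], [0, 0]] of rank 0; hence corank 2.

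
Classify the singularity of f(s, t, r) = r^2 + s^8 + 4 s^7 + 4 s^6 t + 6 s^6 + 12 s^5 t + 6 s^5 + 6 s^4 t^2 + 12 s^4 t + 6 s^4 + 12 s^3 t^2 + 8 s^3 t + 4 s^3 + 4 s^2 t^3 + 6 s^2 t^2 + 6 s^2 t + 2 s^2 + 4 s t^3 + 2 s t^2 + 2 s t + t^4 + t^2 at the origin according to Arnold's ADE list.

A_1

The Hessian of f at 0 has rank 3. Corank 0: nondegenerate Morse point, so A_1.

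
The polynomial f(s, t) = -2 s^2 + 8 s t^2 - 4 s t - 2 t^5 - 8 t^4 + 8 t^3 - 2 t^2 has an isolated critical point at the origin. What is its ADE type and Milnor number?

The Hessian of f at 0 is [[-4, -4], [-4, -4]] with rank 1, so corank 1. A Groebner basis of the Jacobian ideal J(f) in C{s,t} is {s^2 + 2*s*t + s/2 + t/2, -s/2 + t^2 - t/2}; counting standard monomials gives mu = 4. Corank 1: A-series; mu = 4 gives A_4.

Type A4, Milnor number mu = 4.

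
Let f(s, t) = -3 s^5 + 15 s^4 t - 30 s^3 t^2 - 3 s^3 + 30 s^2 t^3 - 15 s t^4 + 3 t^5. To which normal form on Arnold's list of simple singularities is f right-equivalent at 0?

The Hessian of f at 0 has rank 0. Corank 2; j^3 = -3*s^3 is a perfect cube, so E-series; the 5-jet and mu = 8 give E_8.

E8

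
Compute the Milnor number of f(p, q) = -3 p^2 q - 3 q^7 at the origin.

The Hessian of f at 0 has rank 0. Corank 2; j^3 = -3*p^2*q has shape L^2 M (L != M), so D-series; mu = 8 gives D_8.

8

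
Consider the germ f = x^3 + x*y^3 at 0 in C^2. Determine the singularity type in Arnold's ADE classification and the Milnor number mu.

Type E7, Milnor number mu = 7.

The Hessian of f at 0 is [[0, 0], [0, 0]] with rank 0, so corank 2. A Groebner basis of the Jacobian ideal J(f) in C{x,y} is {x^3, x*y^2, 3*x^2 + y^3}; counting standard monomials gives mu = 7. Corank 2; j^3 = x^3 is a perfect cube, so E-series; the 4-jet and mu = 7 give E_7.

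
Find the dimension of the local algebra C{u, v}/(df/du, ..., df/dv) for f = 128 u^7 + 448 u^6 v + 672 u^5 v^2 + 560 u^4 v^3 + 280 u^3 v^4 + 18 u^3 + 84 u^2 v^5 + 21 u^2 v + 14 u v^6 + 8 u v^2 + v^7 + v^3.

8

The Hessian of f at 0 is [[0, 0], [0, 0]] with rank 0, so corank 2. A Groebner basis of the Jacobian ideal J(f) in C{u,v} is {-2187*u*v/14 + v^6 - 729*v^2/14, u*v^2 + v^3/3, u^2 + 5*u*v/6 + v^2/6}; counting standard monomials gives mu = 8. Corank 2; j^3 = (2*u + v)*(3*u + v)^2 has shape L^2 M (L != M), so D-series; mu = 8 gives D_8.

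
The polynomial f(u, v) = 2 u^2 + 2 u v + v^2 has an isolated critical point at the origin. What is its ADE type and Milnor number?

Type A1, Milnor number mu = 1.

The Hessian of f at 0 is [[4, 2], [2, 2]] with rank 2, so corank 0. A Groebner basis of the Jacobian ideal J(f) in C{u,v} is {u, v}; counting standard monomials gives mu = 1. Corank 0: nondegenerate Morse point, so A_1.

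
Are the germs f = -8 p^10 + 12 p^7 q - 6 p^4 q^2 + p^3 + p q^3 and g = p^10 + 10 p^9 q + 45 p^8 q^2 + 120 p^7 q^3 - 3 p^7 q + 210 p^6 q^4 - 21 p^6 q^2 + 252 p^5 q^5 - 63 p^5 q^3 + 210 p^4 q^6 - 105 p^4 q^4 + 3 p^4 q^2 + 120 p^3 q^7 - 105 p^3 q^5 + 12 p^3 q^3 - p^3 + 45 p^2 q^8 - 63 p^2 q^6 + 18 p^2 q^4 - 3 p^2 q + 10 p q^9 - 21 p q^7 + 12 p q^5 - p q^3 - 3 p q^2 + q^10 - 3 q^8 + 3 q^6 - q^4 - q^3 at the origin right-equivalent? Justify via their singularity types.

The Hessian of f at 0 has rank 0. Corank 2; j^3 = p^3 is a perfect cube, so E-series; the 4-jet and mu = 7 give E_7. The Hessian of g at 0 has rank 0. Corank 2; j^3 = -(p + q)^3 is a perfect cube, so E-series; the 4-jet and mu = 7 give E_7. Both have type E_7, hence right-equivalent.

Yes.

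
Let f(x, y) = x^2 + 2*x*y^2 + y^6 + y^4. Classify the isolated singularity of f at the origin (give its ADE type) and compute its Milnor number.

Type A_5, Milnor number mu = 5.

The Hessian of f at 0 is [[2, 0], [0, 0]] with rank 1, so corank 1. A Groebner basis of the Jacobian ideal J(f) in C{x,y} is {x^3, x^2*y, x + y^2}; counting standard monomials gives mu = 5. Corank 1: A-series; mu = 5 gives A_5.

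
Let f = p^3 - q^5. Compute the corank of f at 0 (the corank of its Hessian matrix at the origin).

2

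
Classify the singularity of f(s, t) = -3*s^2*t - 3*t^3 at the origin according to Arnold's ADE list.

The Hessian of f at 0 is [[0, 0], [0, 0]] with rank 0, so corank 2. A Groebner basis of the Jacobian ideal J(f) in C{s,t} is {t^3, s^2 + 3*t^2, s*t}; counting standard monomials gives mu = 4. Corank 2; j^3 = -3*t*(s^2 + t^2) splits into three distinct lines over C (the quadratic factor has nonzero discriminant), so D_4.

D_4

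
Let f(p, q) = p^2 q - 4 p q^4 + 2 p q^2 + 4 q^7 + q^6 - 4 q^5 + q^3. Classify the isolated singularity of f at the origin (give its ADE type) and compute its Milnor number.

The Hessian of f at 0 is [[0, 0], [0, 0]] with rank 0, so corank 2. A Groebner basis of the Jacobian ideal J(f) in C{p,q} is {-p*q/2 + q^4 - q^2/2, p^3 + p^2 + 2*p*q + q^3 + q^2, p^2*q - 2*p^2/3 - 4*p*q/3 - q^3 - 2*q^2/3, p^2/3 + p*q^2 + 2*p*q/3 + q^3 + q^2/3}; counting standard monomials gives mu = 7. Corank 2; j^3 = q*(p + q)^2 has shape L^2 M (L != M), so D-series; mu = 7 gives D_7.

Type D7, Milnor number mu = 7.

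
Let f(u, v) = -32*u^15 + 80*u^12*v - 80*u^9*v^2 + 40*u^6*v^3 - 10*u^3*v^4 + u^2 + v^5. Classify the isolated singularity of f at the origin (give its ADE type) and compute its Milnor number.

Type A_{4}, Milnor number mu = 4.

The Hessian of f at 0 has rank 1. Corank 1: A-series; mu = 4 gives A_4.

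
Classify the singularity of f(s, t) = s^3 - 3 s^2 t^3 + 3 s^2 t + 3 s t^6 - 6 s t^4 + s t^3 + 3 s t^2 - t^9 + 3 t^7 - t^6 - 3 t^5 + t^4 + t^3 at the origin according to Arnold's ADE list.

E7

The Hessian of f at 0 has rank 0. Corank 2; j^3 = (s + t)^3 is a perfect cube, so E-series; the 4-jet and mu = 7 give E_7.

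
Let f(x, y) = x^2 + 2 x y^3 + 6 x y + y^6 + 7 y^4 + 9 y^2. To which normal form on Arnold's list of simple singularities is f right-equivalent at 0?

A_{3}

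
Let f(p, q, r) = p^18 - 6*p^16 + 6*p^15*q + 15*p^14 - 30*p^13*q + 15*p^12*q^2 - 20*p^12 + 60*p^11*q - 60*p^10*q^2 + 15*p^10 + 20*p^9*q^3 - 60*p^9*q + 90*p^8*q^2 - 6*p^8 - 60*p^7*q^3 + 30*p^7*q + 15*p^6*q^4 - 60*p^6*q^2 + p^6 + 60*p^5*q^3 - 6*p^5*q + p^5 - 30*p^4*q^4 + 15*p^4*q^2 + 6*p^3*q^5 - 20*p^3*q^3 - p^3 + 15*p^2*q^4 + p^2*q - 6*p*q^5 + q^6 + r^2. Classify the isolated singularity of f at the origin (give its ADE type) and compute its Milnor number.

The Hessian of f at 0 has rank 1. Corank 2; j^3 = -p^2*(p - q) has shape L^2 M (L != M), so D-series; mu = 7 gives D_7.

Type D7, Milnor number mu = 7.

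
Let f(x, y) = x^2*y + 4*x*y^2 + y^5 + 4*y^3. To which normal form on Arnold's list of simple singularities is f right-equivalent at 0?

D6

The Hessian of f at 0 has rank 0. Corank 2; j^3 = y*(x + 2*y)^2 has shape L^2 M (L != M), so D-series; mu = 6 gives D_6.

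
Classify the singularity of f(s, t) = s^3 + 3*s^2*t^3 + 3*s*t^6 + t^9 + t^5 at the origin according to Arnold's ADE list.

E_{8}

The Hessian of f at 0 has rank 0. Corank 2; j^3 = s^3 is a perfect cube, so E-series; the 5-jet and mu = 8 give E_8.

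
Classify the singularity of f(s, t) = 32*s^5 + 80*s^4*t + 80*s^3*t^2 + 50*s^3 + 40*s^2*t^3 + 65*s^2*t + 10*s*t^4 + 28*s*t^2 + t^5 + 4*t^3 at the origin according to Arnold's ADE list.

D_6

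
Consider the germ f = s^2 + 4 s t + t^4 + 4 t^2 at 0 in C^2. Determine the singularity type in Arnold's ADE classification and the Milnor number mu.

Type A_3, Milnor number mu = 3.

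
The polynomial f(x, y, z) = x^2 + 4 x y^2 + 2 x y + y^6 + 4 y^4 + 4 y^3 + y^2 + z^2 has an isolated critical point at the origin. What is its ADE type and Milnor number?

The Hessian of f at 0 has rank 2. Corank 1: A-series; mu = 5 gives A_5.

Type A5, Milnor number mu = 5.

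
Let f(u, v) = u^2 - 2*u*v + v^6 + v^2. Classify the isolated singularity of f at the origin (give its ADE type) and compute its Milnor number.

Type A_5, Milnor number mu = 5.

The Hessian of f at 0 has rank 1. Corank 1: A-series; mu = 5 gives A_5.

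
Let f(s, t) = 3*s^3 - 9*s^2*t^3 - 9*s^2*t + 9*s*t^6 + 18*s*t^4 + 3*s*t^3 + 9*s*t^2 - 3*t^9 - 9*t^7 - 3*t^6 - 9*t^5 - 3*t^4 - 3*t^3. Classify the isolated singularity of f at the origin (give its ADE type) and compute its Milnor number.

The Hessian of f at 0 is [[0, 0], [0, 0]] with rank 0, so corank 2. A Groebner basis of the Jacobian ideal J(f) in C{s,t} is {s^3 - 3*s^2*t - 6*s^2 + 12*s*t - 6*t^2, 3*s^2 + s*t^2 - 6*s*t + 3*t^2, 3*s^2 - 6*s*t + t^3 + 3*t^2}; counting standard monomials gives mu = 7. Corank 2; j^3 = 3*(s - t)^3 is a perfect cube, so E-series; the 4-jet and mu = 7 give E_7.

Type E_7, Milnor number mu = 7.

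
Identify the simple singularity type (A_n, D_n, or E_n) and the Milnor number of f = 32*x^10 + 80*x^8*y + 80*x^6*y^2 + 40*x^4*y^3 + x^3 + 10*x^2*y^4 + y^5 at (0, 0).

The Hessian of f at 0 has rank 0. Corank 2; j^3 = x^3 is a perfect cube, so E-series; the 5-jet and mu = 8 give E_8.

Type E_{8}, Milnor number mu = 8.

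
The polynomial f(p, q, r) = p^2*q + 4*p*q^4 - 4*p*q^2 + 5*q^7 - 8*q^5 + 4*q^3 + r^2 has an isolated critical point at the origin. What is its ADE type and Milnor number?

The Hessian of f at 0 is [[0, 0, 0], [0, 0, 0], [0, 0, 2]] with rank 1, so corank 2. A Groebner basis of the Jacobian ideal J(f) in C{p,q,r} is {-2*p^2/3 + p*q^3 + 11*p*q/3 - 14*q^2/3, p*q/2 + q^4 - q^2, p^3 - 12*p*q^2 + 16*q^3, p^2*q - 4*p*q^2 + 4*q^3, r}; counting standard monomials gives mu = 8. Corank 2; j^3 = q*(p - 2*q)^2 has shape L^2 M (L != M), so D-series; mu = 8 gives D_8.

Type D_{8}, Milnor number mu = 8.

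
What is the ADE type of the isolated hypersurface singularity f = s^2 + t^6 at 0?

A_{5}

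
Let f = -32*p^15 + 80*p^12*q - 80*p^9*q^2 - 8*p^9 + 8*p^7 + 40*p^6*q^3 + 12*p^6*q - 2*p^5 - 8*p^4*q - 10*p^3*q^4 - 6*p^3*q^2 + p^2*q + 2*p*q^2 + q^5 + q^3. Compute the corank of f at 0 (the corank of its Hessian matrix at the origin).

2

The Hessian at 0 is [[0, 0], [0, 0]] of rank 0; hence corank 2.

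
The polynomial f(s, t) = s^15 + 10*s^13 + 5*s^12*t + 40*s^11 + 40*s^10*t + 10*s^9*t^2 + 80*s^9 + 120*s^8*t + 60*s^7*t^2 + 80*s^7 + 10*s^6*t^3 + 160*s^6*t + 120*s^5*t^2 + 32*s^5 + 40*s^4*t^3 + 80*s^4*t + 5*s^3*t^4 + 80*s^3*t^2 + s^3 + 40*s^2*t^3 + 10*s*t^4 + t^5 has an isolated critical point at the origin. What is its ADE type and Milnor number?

Type E8, Milnor number mu = 8.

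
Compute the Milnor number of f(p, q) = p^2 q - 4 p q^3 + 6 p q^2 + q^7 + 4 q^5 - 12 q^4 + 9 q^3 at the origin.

8

The Hessian of f at 0 has rank 0. Corank 2; j^3 = q*(p + 3*q)^2 has shape L^2 M (L != M), so D-series; mu = 8 gives D_8.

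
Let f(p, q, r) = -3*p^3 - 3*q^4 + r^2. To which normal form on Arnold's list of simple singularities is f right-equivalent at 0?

The Hessian of f at 0 has rank 1. Corank 2; j^3 = -3*p^3 is a perfect cube, so E-series; the 4-jet and mu = 6 give E_6.

E_{6}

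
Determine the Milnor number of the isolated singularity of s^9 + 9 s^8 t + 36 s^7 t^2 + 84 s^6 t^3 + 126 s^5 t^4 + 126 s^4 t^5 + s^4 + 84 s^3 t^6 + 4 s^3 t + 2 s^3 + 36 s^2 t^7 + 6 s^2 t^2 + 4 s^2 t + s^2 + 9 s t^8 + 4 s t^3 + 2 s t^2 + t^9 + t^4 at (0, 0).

The Hessian of f at 0 is [[2, 0], [0, 0]] with rank 1, so corank 1. A Groebner basis of the Jacobian ideal J(f) in C{s,t} is {-21*s*t^2 - 18*s*t - 7*s/2 + t^5 - 5*t^4/2 - 11*t^3 - 7*t^2/2, s*t^3 + 5*s*t^2/2 + 3*s*t/2 + s/4 + 3*t^4/4 + t^3 + t^2/4, s^2 + 2*s*t + s + t^2}; counting standard monomials gives mu = 8. Corank 1: A-series; mu = 8 gives A_8.

8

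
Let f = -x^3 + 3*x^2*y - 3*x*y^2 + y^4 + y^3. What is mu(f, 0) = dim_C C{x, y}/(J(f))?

6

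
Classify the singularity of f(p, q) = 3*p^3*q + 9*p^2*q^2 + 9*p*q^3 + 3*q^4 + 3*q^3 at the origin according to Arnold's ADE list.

E7

The Hessian of f at 0 is [[0, 0], [0, 0]] with rank 0, so corank 2. A Groebner basis of the Jacobian ideal J(f) in C{p,q} is {p^3 - 3*p*q^2 + 3*q^2, p^2*q + 2*p*q^2, q^3}; counting standard monomials gives mu = 7. Corank 2; j^3 = 3*q^3 is a perfect cube, so E-series; the 4-jet and mu = 7 give E_7.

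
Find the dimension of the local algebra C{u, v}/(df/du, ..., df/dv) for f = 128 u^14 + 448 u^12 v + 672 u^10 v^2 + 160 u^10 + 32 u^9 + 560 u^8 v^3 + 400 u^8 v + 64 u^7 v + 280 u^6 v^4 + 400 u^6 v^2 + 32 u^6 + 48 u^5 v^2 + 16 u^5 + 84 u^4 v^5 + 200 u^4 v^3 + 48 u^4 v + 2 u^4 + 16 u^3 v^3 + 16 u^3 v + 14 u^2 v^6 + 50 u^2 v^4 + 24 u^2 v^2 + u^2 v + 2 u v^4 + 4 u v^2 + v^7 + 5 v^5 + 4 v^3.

The Hessian of f at 0 is [[0, 0], [0, 0]] with rank 0, so corank 2. A Groebner basis of the Jacobian ideal J(f) in C{u,v} is {u^3 + 127*u^2/502 + 257*u*v/502 + 3*v^2/251, u^2*v + u^2/1004 + 255*u*v/1004 + 253*v^2/502, -129*u^2/2008 + u*v^2 - 767*u*v/2008 - 509*v^2/1004, 257*u^2/4016 + 1279*u*v/4016 + v^3 + 765*v^2/2008}; counting standard monomials gives mu = 6. Corank 2; j^3 = v*(u + 2*v)^2 has shape L^2 M (L != M), so D-series; mu = 6 gives D_6.

6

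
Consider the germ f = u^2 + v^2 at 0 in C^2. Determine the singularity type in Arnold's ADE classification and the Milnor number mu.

Type A_1, Milnor number mu = 1.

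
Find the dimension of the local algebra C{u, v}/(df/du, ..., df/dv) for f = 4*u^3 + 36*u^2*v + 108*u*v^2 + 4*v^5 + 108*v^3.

8

The Hessian of f at 0 has rank 0. Corank 2; j^3 = 4*(u + 3*v)^3 is a perfect cube, so E-series; the 5-jet and mu = 8 give E_8.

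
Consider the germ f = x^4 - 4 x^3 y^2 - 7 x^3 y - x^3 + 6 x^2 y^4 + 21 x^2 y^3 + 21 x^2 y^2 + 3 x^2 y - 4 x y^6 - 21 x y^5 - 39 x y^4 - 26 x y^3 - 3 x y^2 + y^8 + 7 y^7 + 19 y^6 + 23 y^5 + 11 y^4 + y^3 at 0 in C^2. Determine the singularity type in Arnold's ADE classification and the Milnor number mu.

The Hessian of f at 0 has rank 0. Corank 2; j^3 = -(x - y)^3 is a perfect cube, so E-series; the 4-jet and mu = 7 give E_7.

Type E7, Milnor number mu = 7.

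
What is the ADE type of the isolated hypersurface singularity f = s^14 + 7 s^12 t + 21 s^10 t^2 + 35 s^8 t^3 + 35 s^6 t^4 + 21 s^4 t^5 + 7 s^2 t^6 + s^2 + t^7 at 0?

A_{6}

The Hessian of f at 0 is [[2, 0], [0, 0]] with rank 1, so corank 1. A Groebner basis of the Jacobian ideal J(f) in C{s,t} is {t^6, s}; counting standard monomials gives mu = 6. Corank 1: A-series; mu = 6 gives A_6.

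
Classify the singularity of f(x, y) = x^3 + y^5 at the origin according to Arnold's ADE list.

E_{8}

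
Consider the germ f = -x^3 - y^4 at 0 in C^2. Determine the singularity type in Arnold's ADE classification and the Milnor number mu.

Type E_6, Milnor number mu = 6.

The Hessian of f at 0 has rank 0. Corank 2; j^3 = -x^3 is a perfect cube, so E-series; the 4-jet and mu = 6 give E_6.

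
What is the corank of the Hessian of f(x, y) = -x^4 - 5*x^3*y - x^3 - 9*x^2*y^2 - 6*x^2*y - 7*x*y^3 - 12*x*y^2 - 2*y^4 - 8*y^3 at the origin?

2

Hessian at 0 has rank 0.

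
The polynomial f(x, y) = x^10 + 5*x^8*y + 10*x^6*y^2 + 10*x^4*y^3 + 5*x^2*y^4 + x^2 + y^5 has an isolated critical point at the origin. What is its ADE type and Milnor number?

Type A_{4}, Milnor number mu = 4.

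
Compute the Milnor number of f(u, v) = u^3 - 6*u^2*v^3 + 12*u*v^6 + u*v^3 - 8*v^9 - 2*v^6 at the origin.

7

The Hessian of f at 0 has rank 0. Corank 2; j^3 = u^3 is a perfect cube, so E-series; the 4-jet and mu = 7 give E_7.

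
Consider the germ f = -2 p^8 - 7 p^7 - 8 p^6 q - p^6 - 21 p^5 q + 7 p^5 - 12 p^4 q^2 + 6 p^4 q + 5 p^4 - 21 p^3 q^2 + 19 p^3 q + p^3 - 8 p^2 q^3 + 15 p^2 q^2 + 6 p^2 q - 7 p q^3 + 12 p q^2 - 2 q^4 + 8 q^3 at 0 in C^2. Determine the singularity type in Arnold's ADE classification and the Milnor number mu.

Type E_{7}, Milnor number mu = 7.

The Hessian of f at 0 has rank 0. Corank 2; j^3 = (p + 2*q)^3 is a perfect cube, so E-series; the 4-jet and mu = 7 give E_7.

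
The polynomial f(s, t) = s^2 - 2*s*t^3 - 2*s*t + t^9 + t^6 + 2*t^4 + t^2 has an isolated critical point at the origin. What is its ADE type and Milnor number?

The Hessian of f at 0 has rank 1. Corank 1: A-series; mu = 8 gives A_8.

Type A_{8}, Milnor number mu = 8.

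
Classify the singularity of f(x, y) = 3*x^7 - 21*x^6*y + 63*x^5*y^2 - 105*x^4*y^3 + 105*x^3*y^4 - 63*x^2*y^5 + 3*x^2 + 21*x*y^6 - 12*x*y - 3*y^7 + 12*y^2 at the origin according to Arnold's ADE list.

A_{6}

The Hessian of f at 0 has rank 1. Corank 1: A-series; mu = 6 gives A_6.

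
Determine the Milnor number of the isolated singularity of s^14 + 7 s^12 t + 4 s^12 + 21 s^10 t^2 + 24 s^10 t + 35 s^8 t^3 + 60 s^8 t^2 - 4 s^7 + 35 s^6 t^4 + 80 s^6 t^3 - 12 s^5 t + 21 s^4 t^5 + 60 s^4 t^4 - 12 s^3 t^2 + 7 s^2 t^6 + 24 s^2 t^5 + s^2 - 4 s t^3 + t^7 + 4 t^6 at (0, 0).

6

The Hessian of f at 0 has rank 1. Corank 1: A-series; mu = 6 gives A_6.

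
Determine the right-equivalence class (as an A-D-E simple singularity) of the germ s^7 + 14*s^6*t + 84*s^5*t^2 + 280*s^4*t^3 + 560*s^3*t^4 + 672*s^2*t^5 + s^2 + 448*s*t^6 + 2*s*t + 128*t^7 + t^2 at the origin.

A6

The Hessian of f at 0 is [[2, 2], [2, 2]] with rank 1, so corank 1. A Groebner basis of the Jacobian ideal J(f) in C{s,t} is {t^6, s + t}; counting standard monomials gives mu = 6. Corank 1: A-series; mu = 6 gives A_6.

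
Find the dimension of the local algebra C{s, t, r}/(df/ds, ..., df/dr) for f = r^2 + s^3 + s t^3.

The Hessian of f at 0 is [[0, 0, 0], [0, 0, 0], [0, 0, 2]] with rank 1, so corank 2. A Groebner basis of the Jacobian ideal J(f) in C{s,t,r} is {s^3, s*t^2, 3*s^2 + t^3, r}; counting standard monomials gives mu = 7. Corank 2; j^3 = s^3 is a perfect cube, so E-series; the 4-jet and mu = 7 give E_7.

7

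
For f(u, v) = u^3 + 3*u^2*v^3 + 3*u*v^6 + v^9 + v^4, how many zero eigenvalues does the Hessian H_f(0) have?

Hessian at 0 has rank 0.

2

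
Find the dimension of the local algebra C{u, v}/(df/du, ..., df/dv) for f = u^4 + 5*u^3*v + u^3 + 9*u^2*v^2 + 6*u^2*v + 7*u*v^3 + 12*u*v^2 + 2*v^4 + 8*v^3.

7

The Hessian of f at 0 is [[0, 0], [0, 0]] with rank 0, so corank 2. A Groebner basis of the Jacobian ideal J(f) in C{u,v} is {3*u^2 + 12*u*v + v^4 - v^3 + 12*v^2, u^3 + 18*u^2 + 72*u*v + 2*v^3 + 72*v^2, u^2*v - 7*u^2 - 28*u*v - 5*v^3/3 - 28*v^2, 2*u^2 + u*v^2 + 8*u*v + 4*v^3/3 + 8*v^2}; counting standard monomials gives mu = 7. Corank 2; j^3 = (u + 2*v)^3 is a perfect cube, so E-series; the 4-jet and mu = 7 give E_7.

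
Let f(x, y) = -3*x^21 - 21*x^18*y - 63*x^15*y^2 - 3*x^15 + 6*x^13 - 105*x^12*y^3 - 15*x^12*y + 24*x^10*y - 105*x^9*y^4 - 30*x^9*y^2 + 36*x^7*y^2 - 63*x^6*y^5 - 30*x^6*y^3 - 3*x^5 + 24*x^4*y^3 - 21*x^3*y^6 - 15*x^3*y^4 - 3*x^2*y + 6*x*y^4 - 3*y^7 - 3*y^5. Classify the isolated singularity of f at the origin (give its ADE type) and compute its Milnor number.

Type D_{6}, Milnor number mu = 6.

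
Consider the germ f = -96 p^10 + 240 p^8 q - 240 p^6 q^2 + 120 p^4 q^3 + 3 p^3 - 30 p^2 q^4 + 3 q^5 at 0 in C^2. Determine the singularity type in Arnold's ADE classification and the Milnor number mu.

The Hessian of f at 0 has rank 0. Corank 2; j^3 = 3*p^3 is a perfect cube, so E-series; the 5-jet and mu = 8 give E_8.

Type E_8, Milnor number mu = 8.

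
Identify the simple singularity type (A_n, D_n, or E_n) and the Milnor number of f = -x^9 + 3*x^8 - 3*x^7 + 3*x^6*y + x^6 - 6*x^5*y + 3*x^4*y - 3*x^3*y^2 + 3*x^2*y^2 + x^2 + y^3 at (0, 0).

The Hessian of f at 0 has rank 1. Corank 1: A-series; mu = 2 gives A_2.

Type A_2, Milnor number mu = 2.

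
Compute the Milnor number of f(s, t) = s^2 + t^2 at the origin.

The Hessian of f at 0 is [[2, 0], [0, 2]] with rank 2, so corank 0. A Groebner basis of the Jacobian ideal J(f) in C{s,t} is {s, t}; counting standard monomials gives mu = 1. Corank 0: nondegenerate Morse point, so A_1.

1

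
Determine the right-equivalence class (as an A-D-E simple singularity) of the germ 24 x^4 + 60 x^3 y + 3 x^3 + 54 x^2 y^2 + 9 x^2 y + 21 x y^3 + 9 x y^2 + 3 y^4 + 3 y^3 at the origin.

E_7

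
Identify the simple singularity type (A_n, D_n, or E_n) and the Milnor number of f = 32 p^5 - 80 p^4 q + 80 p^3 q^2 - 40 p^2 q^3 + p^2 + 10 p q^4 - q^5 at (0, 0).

Type A_4, Milnor number mu = 4.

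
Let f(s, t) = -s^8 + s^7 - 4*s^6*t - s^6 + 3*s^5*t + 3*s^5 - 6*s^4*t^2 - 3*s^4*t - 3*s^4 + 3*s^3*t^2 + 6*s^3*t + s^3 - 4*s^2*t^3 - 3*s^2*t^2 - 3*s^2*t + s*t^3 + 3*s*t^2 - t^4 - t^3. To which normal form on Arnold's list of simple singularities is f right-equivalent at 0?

E_{7}

The Hessian of f at 0 is [[0, 0], [0, 0]] with rank 0, so corank 2. A Groebner basis of the Jacobian ideal J(f) in C{s,t} is {3*s^2/4 - 3*s*t/2 + t^4 + t^3/4 + 3*t^2/4, s^3 + 3*s^2/2 - 3*s*t - t^3/2 + 3*t^2/2, s^2*t + 5*s^2/4 - 5*s*t/2 - 7*t^3/12 + 5*t^2/4, 3*s^2/4 + s*t^2 - 3*s*t/2 - 3*t^3/4 + 3*t^2/4}; counting standard monomials gives mu = 7. Corank 2; j^3 = (s - t)^3 is a perfect cube, so E-series; the 4-jet and mu = 7 give E_7.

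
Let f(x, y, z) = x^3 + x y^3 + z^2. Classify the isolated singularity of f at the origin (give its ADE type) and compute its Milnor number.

Type E7, Milnor number mu = 7.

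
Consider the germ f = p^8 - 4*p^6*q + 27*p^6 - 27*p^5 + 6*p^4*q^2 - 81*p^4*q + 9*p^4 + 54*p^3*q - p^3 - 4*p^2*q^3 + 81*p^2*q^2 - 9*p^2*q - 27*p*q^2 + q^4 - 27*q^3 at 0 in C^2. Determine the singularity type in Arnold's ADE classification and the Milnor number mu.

The Hessian of f at 0 has rank 0. Corank 2; j^3 = -(p + 3*q)^3 is a perfect cube, so E-series; the 4-jet and mu = 6 give E_6.

Type E_{6}, Milnor number mu = 6.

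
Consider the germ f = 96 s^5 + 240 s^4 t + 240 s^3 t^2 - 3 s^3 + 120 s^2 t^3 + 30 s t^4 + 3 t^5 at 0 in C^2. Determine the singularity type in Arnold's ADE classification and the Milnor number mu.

The Hessian of f at 0 has rank 0. Corank 2; j^3 = -3*s^3 is a perfect cube, so E-series; the 5-jet and mu = 8 give E_8.

Type E_{8}, Milnor number mu = 8.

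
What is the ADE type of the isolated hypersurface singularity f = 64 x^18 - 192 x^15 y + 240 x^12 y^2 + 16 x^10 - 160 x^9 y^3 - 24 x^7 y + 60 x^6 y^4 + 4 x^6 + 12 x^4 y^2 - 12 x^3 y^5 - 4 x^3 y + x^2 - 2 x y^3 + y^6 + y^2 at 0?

A_1

The Hessian of f at 0 has rank 2. Corank 0: nondegenerate Morse point, so A_1.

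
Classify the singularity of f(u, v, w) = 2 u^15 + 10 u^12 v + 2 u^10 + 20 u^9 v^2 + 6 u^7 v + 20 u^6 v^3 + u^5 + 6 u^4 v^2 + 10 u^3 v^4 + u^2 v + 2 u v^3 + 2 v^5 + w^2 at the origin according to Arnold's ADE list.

The Hessian of f at 0 is [[0, 0, 0], [0, 0, 0], [0, 0, 2]] with rank 1, so corank 2. A Groebner basis of the Jacobian ideal J(f) in C{u,v,w} is {u^3, u^2*v, -u^2/4 + u*v^2, u*v + v^3, w}; counting standard monomials gives mu = 6. Corank 2; j^3 = u^2*v has shape L^2 M (L != M), so D-series; mu = 6 gives D_6.

D_6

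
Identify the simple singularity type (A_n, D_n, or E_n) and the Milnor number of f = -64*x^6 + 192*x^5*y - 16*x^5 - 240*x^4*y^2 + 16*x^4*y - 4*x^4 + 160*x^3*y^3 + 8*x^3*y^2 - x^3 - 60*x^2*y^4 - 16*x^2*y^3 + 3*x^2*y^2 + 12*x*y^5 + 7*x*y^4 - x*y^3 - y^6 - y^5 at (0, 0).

Type E7, Milnor number mu = 7.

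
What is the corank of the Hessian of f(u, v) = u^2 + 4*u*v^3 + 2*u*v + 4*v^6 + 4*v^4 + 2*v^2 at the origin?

0

Hessian at 0 has rank 2.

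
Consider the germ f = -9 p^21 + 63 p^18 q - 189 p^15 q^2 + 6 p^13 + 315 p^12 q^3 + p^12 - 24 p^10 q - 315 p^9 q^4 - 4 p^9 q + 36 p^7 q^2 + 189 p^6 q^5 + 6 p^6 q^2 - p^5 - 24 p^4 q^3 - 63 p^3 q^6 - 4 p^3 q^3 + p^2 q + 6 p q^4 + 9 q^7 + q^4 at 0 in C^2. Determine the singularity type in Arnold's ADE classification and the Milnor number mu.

Type D_5, Milnor number mu = 5.

The Hessian of f at 0 has rank 0. Corank 2; j^3 = p^2*q has shape L^2 M (L != M), so D-series; mu = 5 gives D_5.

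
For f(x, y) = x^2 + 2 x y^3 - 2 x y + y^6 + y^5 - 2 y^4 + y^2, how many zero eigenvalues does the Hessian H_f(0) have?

The Hessian at 0 is [[2, -2], [-2, 2]] of rank 1; hence corank 1.

1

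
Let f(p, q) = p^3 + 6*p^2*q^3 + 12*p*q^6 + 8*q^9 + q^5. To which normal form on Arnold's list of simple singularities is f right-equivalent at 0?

E_8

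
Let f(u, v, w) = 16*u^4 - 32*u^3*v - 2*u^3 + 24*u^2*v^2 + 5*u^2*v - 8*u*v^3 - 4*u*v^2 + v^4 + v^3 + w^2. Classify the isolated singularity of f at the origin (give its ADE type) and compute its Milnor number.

The Hessian of f at 0 has rank 1. Corank 2; j^3 = -(u - v)^2*(2*u - v) has shape L^2 M (L != M), so D-series; mu = 5 gives D_5.

Type D5, Milnor number mu = 5.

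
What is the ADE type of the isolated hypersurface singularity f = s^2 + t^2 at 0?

The Hessian of f at 0 has rank 2. Corank 0: nondegenerate Morse point, so A_1.

A_1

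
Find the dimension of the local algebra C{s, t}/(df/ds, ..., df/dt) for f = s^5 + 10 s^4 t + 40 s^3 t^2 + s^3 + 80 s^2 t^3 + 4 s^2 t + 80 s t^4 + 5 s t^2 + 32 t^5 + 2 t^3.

The Hessian of f at 0 has rank 0. Corank 2; j^3 = (s + t)^2*(s + 2*t) has shape L^2 M (L != M), so D-series; mu = 6 gives D_6.

6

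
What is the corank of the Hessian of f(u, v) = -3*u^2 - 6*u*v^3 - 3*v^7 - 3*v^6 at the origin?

1

The Hessian at 0 is [[-6, 0], [0, 0]] of rank 1; hence corank 1.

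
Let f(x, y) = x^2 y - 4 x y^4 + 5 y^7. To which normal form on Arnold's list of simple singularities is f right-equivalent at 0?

The Hessian of f at 0 has rank 0. Corank 2; j^3 = x^2*y has shape L^2 M (L != M), so D-series; mu = 8 gives D_8.

D8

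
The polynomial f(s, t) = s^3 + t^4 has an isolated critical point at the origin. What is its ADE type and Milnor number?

The Hessian of f at 0 has rank 0. Corank 2; j^3 = s^3 is a perfect cube, so E-series; the 4-jet and mu = 6 give E_6.

Type E_6, Milnor number mu = 6.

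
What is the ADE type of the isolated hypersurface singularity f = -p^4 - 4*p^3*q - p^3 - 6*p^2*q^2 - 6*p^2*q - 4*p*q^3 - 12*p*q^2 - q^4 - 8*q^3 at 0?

E_6

The Hessian of f at 0 is [[0, 0], [0, 0]] with rank 0, so corank 2. A Groebner basis of the Jacobian ideal J(f) in C{p,q} is {q^4, p*q^2 + 5*q^3/3, p^2 + 4*p*q + 4*q^2}; counting standard monomials gives mu = 6. Corank 2; j^3 = -(p + 2*q)^3 is a perfect cube, so E-series; the 4-jet and mu = 6 give E_6.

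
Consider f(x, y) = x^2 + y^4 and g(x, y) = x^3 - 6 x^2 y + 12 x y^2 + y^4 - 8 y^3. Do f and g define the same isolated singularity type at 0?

The Hessian of f at 0 has rank 1. Corank 1: A-series; mu = 3 gives A_3. The Hessian of g at 0 has rank 0. Corank 2; j^3 = (x - 2*y)^3 is a perfect cube, so E-series; the 4-jet and mu = 6 give E_6. f is A_3 but g is E_6, hence not right-equivalent.

No.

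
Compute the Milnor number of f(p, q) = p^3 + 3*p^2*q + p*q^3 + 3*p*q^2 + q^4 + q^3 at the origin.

7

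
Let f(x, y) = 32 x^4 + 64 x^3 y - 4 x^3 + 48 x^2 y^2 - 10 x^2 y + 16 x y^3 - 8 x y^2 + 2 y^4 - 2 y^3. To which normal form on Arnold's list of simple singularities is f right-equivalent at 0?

D_5

The Hessian of f at 0 is [[0, 0], [0, 0]] with rank 0, so corank 2. A Groebner basis of the Jacobian ideal J(f) in C{x,y} is {x*y^2 - x*y/8 - y^2/8, x*y/8 + y^3 + y^2/8, x^2 + 3*x*y/2 + y^2/2}; counting standard monomials gives mu = 5. Corank 2; j^3 = -2*(x + y)^2*(2*x + y) has shape L^2 M (L != M), so D-series; mu = 5 gives D_5.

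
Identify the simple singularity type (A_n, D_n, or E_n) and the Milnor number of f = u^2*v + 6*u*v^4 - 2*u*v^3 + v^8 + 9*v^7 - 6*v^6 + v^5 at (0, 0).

The Hessian of f at 0 is [[0, 0], [0, 0]] with rank 0, so corank 2. A Groebner basis of the Jacobian ideal J(f) in C{u,v} is {u^2*v^2 + 46*u^2*v/33 + 9*u^2/11 - 116*u*v^2/99 - 35*u*v/297 + 35*v^3/297, 8*u^2*v/11 + 9*u^2/11 + u*v^3 - 35*u*v^2/33 - 8*u*v/99 + 8*v^3/99, u*v/3 + v^4 - v^3/3, u^3 + 73*u^2*v/33 + 15*u^2/11 - 197*u*v^2/99 - 62*u*v/297 + 62*v^3/297}; counting standard monomials gives mu = 9. Corank 2; j^3 = u^2*v has shape L^2 M (L != M), so D-series; mu = 9 gives D_9.

Type D_9, Milnor number mu = 9.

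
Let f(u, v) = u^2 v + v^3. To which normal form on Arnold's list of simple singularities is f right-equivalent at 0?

D_4

The Hessian of f at 0 has rank 0. Corank 2; j^3 = v*(u^2 + v^2) splits into three distinct lines over C (the quadratic factor has nonzero discriminant), so D_4.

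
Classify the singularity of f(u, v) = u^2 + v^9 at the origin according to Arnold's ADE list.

The Hessian of f at 0 has rank 1. Corank 1: A-series; mu = 8 gives A_8.

A_8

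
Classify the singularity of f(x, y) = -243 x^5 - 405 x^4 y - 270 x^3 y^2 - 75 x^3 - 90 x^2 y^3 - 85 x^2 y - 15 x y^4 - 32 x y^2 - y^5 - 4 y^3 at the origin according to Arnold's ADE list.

The Hessian of f at 0 has rank 0. Corank 2; j^3 = -(3*x + y)*(5*x + 2*y)^2 has shape L^2 M (L != M), so D-series; mu = 6 gives D_6.

D6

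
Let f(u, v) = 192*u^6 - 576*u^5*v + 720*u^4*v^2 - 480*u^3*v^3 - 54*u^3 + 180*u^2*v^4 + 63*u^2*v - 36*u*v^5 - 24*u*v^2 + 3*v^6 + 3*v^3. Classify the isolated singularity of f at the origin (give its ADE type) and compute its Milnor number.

Type D_7, Milnor number mu = 7.

The Hessian of f at 0 has rank 0. Corank 2; j^3 = -3*(2*u - v)*(3*u - v)^2 has shape L^2 M (L != M), so D-series; mu = 7 gives D_7.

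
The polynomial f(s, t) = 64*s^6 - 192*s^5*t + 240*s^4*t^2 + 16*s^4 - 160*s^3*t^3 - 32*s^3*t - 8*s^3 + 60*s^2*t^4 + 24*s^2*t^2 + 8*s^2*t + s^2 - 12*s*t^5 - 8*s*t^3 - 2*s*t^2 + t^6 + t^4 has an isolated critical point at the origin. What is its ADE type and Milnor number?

The Hessian of f at 0 has rank 1. Corank 1: A-series; mu = 5 gives A_5.

Type A_5, Milnor number mu = 5.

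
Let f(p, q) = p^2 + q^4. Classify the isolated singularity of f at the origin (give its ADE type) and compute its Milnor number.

The Hessian of f at 0 has rank 1. Corank 1: A-series; mu = 3 gives A_3.

Type A_3, Milnor number mu = 3.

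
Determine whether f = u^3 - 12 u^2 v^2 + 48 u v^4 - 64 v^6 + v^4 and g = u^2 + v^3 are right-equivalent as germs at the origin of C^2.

No.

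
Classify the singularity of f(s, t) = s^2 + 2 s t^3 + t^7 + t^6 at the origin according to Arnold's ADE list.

A_6

The Hessian of f at 0 has rank 1. Corank 1: A-series; mu = 6 gives A_6.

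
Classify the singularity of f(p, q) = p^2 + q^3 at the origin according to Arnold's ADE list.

The Hessian of f at 0 has rank 1. Corank 1: A-series; mu = 2 gives A_2.

A_{2}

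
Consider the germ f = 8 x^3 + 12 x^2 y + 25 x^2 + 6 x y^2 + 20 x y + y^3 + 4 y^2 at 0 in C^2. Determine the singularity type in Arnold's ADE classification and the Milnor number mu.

The Hessian of f at 0 has rank 1. Corank 1: A-series; mu = 2 gives A_2.

Type A_{2}, Milnor number mu = 2.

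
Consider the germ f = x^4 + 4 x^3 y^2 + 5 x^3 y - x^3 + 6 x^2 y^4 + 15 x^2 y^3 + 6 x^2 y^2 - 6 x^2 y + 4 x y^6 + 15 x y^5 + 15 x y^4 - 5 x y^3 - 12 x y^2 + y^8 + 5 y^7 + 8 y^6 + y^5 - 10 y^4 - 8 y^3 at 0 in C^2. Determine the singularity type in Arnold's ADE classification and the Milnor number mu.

Type E_7, Milnor number mu = 7.

The Hessian of f at 0 has rank 0. Corank 2; j^3 = -(x + 2*y)^3 is a perfect cube, so E-series; the 4-jet and mu = 7 give E_7.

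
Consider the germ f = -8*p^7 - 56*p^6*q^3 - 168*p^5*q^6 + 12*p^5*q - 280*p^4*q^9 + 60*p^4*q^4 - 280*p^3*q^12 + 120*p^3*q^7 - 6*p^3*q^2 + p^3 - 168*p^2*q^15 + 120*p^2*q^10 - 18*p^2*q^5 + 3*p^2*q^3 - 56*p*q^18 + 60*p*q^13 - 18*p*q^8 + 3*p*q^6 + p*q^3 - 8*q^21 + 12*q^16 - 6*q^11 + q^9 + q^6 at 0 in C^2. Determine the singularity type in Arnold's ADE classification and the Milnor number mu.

Type E_{7}, Milnor number mu = 7.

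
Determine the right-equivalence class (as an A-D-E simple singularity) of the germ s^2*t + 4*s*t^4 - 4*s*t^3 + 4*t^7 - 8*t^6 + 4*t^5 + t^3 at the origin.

D4

The Hessian of f at 0 has rank 0. Corank 2; j^3 = t*(s^2 + t^2) splits into three distinct lines over C (the quadratic factor has nonzero discriminant), so D_4.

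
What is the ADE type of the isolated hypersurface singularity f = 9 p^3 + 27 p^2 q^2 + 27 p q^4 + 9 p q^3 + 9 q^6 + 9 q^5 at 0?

E_7

The Hessian of f at 0 has rank 0. Corank 2; j^3 = 9*p^3 is a perfect cube, so E-series; the 4-jet and mu = 7 give E_7.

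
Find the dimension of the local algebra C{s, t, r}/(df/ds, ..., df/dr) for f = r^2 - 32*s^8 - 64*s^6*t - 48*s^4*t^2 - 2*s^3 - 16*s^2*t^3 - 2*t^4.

The Hessian of f at 0 has rank 1. Corank 2; j^3 = -2*s^3 is a perfect cube, so E-series; the 4-jet and mu = 6 give E_6.

6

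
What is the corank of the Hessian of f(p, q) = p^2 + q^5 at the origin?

1

Hessian at 0 has rank 1.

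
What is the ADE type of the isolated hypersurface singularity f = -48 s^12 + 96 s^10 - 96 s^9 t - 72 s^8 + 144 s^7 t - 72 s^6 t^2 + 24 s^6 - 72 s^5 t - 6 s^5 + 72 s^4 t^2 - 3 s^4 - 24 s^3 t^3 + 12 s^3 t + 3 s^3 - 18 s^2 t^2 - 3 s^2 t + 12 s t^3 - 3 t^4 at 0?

D_5

The Hessian of f at 0 is [[0, 0], [0, 0]] with rank 0, so corank 2. A Groebner basis of the Jacobian ideal J(f) in C{s,t} is {s*t^2, s*t/4 + t^3, s^2 - s*t}; counting standard monomials gives mu = 5. Corank 2; j^3 = 3*s^2*(s - t) has shape L^2 M (L != M), so D-series; mu = 5 gives D_5.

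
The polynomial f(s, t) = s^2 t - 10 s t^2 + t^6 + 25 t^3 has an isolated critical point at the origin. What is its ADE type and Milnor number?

Type D_7, Milnor number mu = 7.

The Hessian of f at 0 is [[0, 0], [0, 0]] with rank 0, so corank 2. A Groebner basis of the Jacobian ideal J(f) in C{s,t} is {s^2/6 + t^5 - 25*t^2/6, s^3 - 125*t^3, s*t - 5*t^2}; counting standard monomials gives mu = 7. Corank 2; j^3 = t*(s - 5*t)^2 has shape L^2 M (L != M), so D-series; mu = 7 gives D_7.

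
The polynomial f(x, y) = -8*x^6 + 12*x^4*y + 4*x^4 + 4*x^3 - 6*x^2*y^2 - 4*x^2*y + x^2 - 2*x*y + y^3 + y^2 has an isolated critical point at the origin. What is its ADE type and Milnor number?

The Hessian of f at 0 has rank 1. Corank 1: A-series; mu = 2 gives A_2.

Type A2, Milnor number mu = 2.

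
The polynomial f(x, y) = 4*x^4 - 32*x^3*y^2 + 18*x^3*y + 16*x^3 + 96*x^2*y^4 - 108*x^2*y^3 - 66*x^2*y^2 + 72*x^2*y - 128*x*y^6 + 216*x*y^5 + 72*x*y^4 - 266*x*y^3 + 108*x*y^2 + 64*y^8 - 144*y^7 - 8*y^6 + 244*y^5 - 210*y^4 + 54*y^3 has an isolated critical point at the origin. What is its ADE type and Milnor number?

Type E7, Milnor number mu = 7.

The Hessian of f at 0 has rank 0. Corank 2; j^3 = 2*(2*x + 3*y)^3 is a perfect cube, so E-series; the 4-jet and mu = 7 give E_7.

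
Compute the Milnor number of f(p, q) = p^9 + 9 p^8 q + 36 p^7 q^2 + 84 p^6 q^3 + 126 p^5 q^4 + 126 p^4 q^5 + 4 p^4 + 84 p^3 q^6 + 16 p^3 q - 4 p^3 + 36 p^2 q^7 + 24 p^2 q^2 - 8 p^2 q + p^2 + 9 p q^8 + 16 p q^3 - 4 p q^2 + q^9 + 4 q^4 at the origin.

8

The Hessian of f at 0 has rank 1. Corank 1: A-series; mu = 8 gives A_8.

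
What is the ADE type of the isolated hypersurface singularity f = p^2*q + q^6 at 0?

The Hessian of f at 0 has rank 0. Corank 2; j^3 = p^2*q has shape L^2 M (L != M), so D-series; mu = 7 gives D_7.

D_{7}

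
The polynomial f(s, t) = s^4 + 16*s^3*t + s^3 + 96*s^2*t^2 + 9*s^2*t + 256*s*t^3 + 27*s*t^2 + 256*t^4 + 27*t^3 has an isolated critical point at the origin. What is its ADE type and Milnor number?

Type E_6, Milnor number mu = 6.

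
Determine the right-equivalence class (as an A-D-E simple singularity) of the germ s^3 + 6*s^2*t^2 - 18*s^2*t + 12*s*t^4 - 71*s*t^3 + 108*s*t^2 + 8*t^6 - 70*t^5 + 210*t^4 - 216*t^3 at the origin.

E_7

The Hessian of f at 0 is [[0, 0], [0, 0]] with rank 0, so corank 2. A Groebner basis of the Jacobian ideal J(f) in C{s,t} is {-s^2/4 + 3*s*t + t^4 - t^3/12 - 9*t^2, s^3 + 111*s^2/2 - 666*s*t - 395*t^3/2 + 1998*t^2, s^2*t + 73*s^2/12 - 73*s*t - 1223*t^3/36 + 219*t^2, s^2/2 + s*t^2 - 6*s*t - 35*t^3/6 + 18*t^2}; counting standard monomials gives mu = 7. Corank 2; j^3 = (s - 6*t)^3 is a perfect cube, so E-series; the 4-jet and mu = 7 give E_7.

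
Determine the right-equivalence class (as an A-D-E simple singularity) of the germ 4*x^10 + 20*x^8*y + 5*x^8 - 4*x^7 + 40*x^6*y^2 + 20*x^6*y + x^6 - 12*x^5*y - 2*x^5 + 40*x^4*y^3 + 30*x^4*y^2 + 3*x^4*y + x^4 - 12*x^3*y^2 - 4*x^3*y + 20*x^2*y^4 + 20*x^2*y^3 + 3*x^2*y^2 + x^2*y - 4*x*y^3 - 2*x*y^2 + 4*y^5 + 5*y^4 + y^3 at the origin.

D5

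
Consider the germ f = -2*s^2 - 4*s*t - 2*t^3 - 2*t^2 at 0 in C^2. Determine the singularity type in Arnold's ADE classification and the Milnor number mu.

The Hessian of f at 0 is [[-4, -4], [-4, -4]] with rank 1, so corank 1. A Groebner basis of the Jacobian ideal J(f) in C{s,t} is {t^2, s + t}; counting standard monomials gives mu = 2. Corank 1: A-series; mu = 2 gives A_2.

Type A_{2}, Milnor number mu = 2.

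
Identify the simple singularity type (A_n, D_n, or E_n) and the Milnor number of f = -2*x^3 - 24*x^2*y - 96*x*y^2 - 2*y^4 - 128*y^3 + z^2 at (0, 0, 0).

The Hessian of f at 0 is [[0, 0, 0], [0, 0, 0], [0, 0, 2]] with rank 1, so corank 2. A Groebner basis of the Jacobian ideal J(f) in C{x,y,z} is {y^3, x^2 + 8*x*y + 16*y^2, z}; counting standard monomials gives mu = 6. Corank 2; j^3 = -2*(x + 4*y)^3 is a perfect cube, so E-series; the 4-jet and mu = 6 give E_6.

Type E6, Milnor number mu = 6.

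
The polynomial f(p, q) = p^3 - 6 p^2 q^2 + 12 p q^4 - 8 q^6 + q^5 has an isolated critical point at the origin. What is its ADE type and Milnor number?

Type E8, Milnor number mu = 8.

The Hessian of f at 0 is [[0, 0], [0, 0]] with rank 0, so corank 2. A Groebner basis of the Jacobian ideal J(f) in C{p,q} is {q^4, p^3, -p^2/4 + p*q^2}; counting standard monomials gives mu = 8. Corank 2; j^3 = p^3 is a perfect cube, so E-series; the 5-jet and mu = 8 give E_8.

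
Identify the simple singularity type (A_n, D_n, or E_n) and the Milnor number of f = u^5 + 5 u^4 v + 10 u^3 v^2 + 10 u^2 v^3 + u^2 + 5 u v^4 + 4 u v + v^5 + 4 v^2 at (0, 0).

The Hessian of f at 0 has rank 1. Corank 1: A-series; mu = 4 gives A_4.

Type A_4, Milnor number mu = 4.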